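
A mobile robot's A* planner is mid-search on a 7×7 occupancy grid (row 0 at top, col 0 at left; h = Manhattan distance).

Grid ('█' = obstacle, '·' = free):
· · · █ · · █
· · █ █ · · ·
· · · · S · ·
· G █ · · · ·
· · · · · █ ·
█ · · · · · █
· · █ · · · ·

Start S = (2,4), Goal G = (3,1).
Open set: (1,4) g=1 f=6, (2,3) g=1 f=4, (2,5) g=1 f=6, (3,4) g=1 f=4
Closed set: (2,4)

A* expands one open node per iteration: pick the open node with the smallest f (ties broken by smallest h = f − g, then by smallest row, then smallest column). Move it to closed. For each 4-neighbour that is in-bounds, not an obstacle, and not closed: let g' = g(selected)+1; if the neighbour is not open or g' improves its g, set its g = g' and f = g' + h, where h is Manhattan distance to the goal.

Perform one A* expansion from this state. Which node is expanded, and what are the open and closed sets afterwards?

expanded=(2,3); open=[(1,4) g=1 f=6, (2,2) g=2 f=4, (2,5) g=1 f=6, (3,3) g=2 f=4, (3,4) g=1 f=4]; closed=[(2,3), (2,4)]

step 1: expand (2,3) (f=4, h=3) → closed; open now [(1,4) g=1 f=6, (2,2) g=2 f=4, (2,5) g=1 f=6, (3,3) g=2 f=4, (3,4) g=1 f=4]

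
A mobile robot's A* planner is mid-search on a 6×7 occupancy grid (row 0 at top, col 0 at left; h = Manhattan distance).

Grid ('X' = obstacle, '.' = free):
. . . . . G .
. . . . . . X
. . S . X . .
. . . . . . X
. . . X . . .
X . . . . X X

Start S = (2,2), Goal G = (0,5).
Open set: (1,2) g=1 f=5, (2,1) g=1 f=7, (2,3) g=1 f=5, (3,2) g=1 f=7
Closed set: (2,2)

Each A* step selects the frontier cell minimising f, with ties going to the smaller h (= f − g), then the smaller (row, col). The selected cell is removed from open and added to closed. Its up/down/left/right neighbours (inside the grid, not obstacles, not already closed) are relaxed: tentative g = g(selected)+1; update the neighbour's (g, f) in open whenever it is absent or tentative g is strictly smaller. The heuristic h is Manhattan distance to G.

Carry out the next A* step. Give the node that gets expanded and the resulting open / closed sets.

step 1: expand (1,2) (f=5, h=4) → closed; open now [(0,2) g=2 f=5, (1,1) g=2 f=7, (1,3) g=2 f=5, (2,1) g=1 f=7, (2,3) g=1 f=5, (3,2) g=1 f=7]

expanded=(1,2); open=[(0,2) g=2 f=5, (1,1) g=2 f=7, (1,3) g=2 f=5, (2,1) g=1 f=7, (2,3) g=1 f=5, (3,2) g=1 f=7]; closed=[(1,2), (2,2)]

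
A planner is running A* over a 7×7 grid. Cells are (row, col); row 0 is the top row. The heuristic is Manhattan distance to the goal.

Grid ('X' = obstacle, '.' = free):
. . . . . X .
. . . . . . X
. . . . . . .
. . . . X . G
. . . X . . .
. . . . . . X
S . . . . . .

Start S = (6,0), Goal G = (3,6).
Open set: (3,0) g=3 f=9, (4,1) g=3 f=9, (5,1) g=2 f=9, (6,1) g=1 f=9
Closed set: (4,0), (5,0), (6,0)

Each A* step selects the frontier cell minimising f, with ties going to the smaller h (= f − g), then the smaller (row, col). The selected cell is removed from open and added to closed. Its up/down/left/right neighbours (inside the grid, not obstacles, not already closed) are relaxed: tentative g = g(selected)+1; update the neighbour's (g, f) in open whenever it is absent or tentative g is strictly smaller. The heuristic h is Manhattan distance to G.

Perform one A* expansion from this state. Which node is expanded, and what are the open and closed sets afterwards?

expanded=(3,0); open=[(2,0) g=4 f=11, (3,1) g=4 f=9, (4,1) g=3 f=9, (5,1) g=2 f=9, (6,1) g=1 f=9]; closed=[(3,0), (4,0), (5,0), (6,0)]

step 1: expand (3,0) (f=9, h=6) → closed; open now [(2,0) g=4 f=11, (3,1) g=4 f=9, (4,1) g=3 f=9, (5,1) g=2 f=9, (6,1) g=1 f=9]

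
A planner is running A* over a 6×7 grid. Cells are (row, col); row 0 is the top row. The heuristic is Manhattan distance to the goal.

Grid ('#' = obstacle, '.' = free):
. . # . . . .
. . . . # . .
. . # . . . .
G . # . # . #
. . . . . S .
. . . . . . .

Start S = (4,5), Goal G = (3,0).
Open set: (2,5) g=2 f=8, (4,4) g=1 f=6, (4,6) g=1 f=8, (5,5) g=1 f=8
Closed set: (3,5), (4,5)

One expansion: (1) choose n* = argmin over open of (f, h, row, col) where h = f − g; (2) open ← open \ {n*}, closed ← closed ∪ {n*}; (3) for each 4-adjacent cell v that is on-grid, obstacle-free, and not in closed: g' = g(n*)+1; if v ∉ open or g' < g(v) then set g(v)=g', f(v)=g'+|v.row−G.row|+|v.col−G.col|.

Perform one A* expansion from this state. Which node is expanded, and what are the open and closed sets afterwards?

step 1: expand (4,4) (f=6, h=5) → closed; open now [(2,5) g=2 f=8, (4,3) g=2 f=6, (4,6) g=1 f=8, (5,4) g=2 f=8, (5,5) g=1 f=8]

expanded=(4,4); open=[(2,5) g=2 f=8, (4,3) g=2 f=6, (4,6) g=1 f=8, (5,4) g=2 f=8, (5,5) g=1 f=8]; closed=[(3,5), (4,4), (4,5)]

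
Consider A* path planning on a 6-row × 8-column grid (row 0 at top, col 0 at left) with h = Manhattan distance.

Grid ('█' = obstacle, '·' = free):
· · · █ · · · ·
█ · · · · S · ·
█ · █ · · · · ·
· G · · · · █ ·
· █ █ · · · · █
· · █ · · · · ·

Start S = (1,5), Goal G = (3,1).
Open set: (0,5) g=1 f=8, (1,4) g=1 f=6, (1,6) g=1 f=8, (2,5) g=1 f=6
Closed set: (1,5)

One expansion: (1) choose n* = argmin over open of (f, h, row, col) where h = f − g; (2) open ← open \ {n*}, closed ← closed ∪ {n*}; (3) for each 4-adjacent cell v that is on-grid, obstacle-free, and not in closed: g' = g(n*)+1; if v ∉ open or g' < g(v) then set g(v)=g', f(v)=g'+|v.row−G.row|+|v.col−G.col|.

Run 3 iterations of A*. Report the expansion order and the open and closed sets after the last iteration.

step 1: expand (1,4) (f=6, h=5) → closed; open now [(0,4) g=2 f=8, (0,5) g=1 f=8, (1,3) g=2 f=6, (1,6) g=1 f=8, (2,4) g=2 f=6, (2,5) g=1 f=6]
step 2: expand (1,3) (f=6, h=4) → closed; open now [(0,4) g=2 f=8, (0,5) g=1 f=8, (1,2) g=3 f=6, (1,6) g=1 f=8, (2,3) g=3 f=6, (2,4) g=2 f=6, (2,5) g=1 f=6]
step 3: expand (1,2) (f=6, h=3) → closed; open now [(0,2) g=4 f=8, (0,4) g=2 f=8, (0,5) g=1 f=8, (1,1) g=4 f=6, (1,6) g=1 f=8, (2,3) g=3 f=6, (2,4) g=2 f=6, (2,5) g=1 f=6]

order=[(1,4) → (1,3) → (1,2)]; open=[(0,2) g=4 f=8, (0,4) g=2 f=8, (0,5) g=1 f=8, (1,1) g=4 f=6, (1,6) g=1 f=8, (2,3) g=3 f=6, (2,4) g=2 f=6, (2,5) g=1 f=6]; closed=[(1,2), (1,3), (1,4), (1,5)]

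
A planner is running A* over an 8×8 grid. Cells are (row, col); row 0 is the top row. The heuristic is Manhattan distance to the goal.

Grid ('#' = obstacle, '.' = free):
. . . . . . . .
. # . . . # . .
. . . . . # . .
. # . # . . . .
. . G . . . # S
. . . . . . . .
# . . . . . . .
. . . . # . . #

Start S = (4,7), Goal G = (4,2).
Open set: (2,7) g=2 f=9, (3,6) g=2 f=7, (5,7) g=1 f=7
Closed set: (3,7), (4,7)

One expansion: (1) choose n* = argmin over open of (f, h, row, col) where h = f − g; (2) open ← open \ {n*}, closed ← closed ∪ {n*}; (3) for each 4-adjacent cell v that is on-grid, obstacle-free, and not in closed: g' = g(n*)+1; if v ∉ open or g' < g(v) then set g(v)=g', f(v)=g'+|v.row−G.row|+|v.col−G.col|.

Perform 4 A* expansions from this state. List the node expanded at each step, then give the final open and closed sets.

order=[(3,6) → (3,5) → (3,4) → (4,4)]; open=[(2,4) g=5 f=9, (2,6) g=3 f=9, (2,7) g=2 f=9, (4,3) g=6 f=7, (4,5) g=4 f=7, (5,4) g=6 f=9, (5,7) g=1 f=7]; closed=[(3,4), (3,5), (3,6), (3,7), (4,4), (4,7)]

step 1: expand (3,6) (f=7, h=5) → closed; open now [(2,6) g=3 f=9, (2,7) g=2 f=9, (3,5) g=3 f=7, (5,7) g=1 f=7]
step 2: expand (3,5) (f=7, h=4) → closed; open now [(2,6) g=3 f=9, (2,7) g=2 f=9, (3,4) g=4 f=7, (4,5) g=4 f=7, (5,7) g=1 f=7]
step 3: expand (3,4) (f=7, h=3) → closed; open now [(2,4) g=5 f=9, (2,6) g=3 f=9, (2,7) g=2 f=9, (4,4) g=5 f=7, (4,5) g=4 f=7, (5,7) g=1 f=7]
step 4: expand (4,4) (f=7, h=2) → closed; open now [(2,4) g=5 f=9, (2,6) g=3 f=9, (2,7) g=2 f=9, (4,3) g=6 f=7, (4,5) g=4 f=7, (5,4) g=6 f=9, (5,7) g=1 f=7]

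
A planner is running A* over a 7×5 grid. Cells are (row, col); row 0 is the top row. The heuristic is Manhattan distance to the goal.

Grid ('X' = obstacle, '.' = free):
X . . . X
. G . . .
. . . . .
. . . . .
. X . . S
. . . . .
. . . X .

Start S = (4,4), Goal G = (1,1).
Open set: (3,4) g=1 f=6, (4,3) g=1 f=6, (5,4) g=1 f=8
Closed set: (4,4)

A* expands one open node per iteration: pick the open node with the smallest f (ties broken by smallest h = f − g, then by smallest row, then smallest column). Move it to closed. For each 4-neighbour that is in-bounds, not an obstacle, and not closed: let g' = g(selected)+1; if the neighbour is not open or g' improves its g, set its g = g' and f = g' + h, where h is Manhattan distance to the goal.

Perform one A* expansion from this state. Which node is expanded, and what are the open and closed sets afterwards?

expanded=(3,4); open=[(2,4) g=2 f=6, (3,3) g=2 f=6, (4,3) g=1 f=6, (5,4) g=1 f=8]; closed=[(3,4), (4,4)]

step 1: expand (3,4) (f=6, h=5) → closed; open now [(2,4) g=2 f=6, (3,3) g=2 f=6, (4,3) g=1 f=6, (5,4) g=1 f=8]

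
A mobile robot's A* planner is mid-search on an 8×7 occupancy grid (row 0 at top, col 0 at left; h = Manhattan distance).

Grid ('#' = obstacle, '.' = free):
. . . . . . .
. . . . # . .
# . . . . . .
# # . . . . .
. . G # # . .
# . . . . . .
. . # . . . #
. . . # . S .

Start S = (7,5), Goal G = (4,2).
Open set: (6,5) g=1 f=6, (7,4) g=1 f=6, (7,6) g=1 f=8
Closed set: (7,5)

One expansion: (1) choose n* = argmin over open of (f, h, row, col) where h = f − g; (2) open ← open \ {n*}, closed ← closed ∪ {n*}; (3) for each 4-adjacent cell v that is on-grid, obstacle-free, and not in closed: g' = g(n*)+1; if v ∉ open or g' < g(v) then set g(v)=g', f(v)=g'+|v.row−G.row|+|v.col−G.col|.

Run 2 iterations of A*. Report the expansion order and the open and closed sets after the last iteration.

order=[(6,5) → (5,5)]; open=[(4,5) g=3 f=6, (5,4) g=3 f=6, (5,6) g=3 f=8, (6,4) g=2 f=6, (7,4) g=1 f=6, (7,6) g=1 f=8]; closed=[(5,5), (6,5), (7,5)]

step 1: expand (6,5) (f=6, h=5) → closed; open now [(5,5) g=2 f=6, (6,4) g=2 f=6, (7,4) g=1 f=6, (7,6) g=1 f=8]
step 2: expand (5,5) (f=6, h=4) → closed; open now [(4,5) g=3 f=6, (5,4) g=3 f=6, (5,6) g=3 f=8, (6,4) g=2 f=6, (7,4) g=1 f=6, (7,6) g=1 f=8]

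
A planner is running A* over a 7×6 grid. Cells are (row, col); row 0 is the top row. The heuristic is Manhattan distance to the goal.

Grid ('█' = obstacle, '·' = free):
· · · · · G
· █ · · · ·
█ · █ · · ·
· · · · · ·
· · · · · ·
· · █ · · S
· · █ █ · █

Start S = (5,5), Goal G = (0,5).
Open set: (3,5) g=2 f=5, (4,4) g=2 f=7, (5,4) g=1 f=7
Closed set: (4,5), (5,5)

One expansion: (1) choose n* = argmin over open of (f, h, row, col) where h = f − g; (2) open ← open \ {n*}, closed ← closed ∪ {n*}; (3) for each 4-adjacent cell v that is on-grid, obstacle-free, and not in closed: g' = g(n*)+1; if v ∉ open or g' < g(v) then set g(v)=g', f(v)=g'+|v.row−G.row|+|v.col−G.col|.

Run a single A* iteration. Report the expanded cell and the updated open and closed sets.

step 1: expand (3,5) (f=5, h=3) → closed; open now [(2,5) g=3 f=5, (3,4) g=3 f=7, (4,4) g=2 f=7, (5,4) g=1 f=7]

expanded=(3,5); open=[(2,5) g=3 f=5, (3,4) g=3 f=7, (4,4) g=2 f=7, (5,4) g=1 f=7]; closed=[(3,5), (4,5), (5,5)]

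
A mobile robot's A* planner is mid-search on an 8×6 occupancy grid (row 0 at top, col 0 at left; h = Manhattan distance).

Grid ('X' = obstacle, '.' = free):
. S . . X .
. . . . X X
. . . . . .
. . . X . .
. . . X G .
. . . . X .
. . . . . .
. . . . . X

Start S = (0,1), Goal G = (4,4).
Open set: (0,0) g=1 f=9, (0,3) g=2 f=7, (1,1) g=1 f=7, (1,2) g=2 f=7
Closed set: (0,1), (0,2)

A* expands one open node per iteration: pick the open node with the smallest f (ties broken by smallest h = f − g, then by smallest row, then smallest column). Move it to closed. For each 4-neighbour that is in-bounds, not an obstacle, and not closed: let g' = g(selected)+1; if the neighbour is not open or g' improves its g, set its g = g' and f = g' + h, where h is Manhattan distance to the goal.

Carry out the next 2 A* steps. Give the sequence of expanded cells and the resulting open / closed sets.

order=[(0,3) → (1,3)]; open=[(0,0) g=1 f=9, (1,1) g=1 f=7, (1,2) g=2 f=7, (2,3) g=4 f=7]; closed=[(0,1), (0,2), (0,3), (1,3)]

step 1: expand (0,3) (f=7, h=5) → closed; open now [(0,0) g=1 f=9, (1,1) g=1 f=7, (1,2) g=2 f=7, (1,3) g=3 f=7]
step 2: expand (1,3) (f=7, h=4) → closed; open now [(0,0) g=1 f=9, (1,1) g=1 f=7, (1,2) g=2 f=7, (2,3) g=4 f=7]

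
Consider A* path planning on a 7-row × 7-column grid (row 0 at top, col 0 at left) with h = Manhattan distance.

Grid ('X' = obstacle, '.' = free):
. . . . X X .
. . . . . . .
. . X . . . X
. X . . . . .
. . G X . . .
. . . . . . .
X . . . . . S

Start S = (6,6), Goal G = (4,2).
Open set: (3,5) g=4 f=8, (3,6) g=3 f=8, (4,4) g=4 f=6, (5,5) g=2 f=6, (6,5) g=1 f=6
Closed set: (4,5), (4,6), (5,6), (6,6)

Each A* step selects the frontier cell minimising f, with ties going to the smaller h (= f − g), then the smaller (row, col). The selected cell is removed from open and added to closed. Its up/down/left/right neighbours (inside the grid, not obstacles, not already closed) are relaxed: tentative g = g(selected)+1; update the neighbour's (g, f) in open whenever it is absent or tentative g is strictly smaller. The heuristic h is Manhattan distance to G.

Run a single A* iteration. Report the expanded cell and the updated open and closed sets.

expanded=(4,4); open=[(3,4) g=5 f=8, (3,5) g=4 f=8, (3,6) g=3 f=8, (5,4) g=5 f=8, (5,5) g=2 f=6, (6,5) g=1 f=6]; closed=[(4,4), (4,5), (4,6), (5,6), (6,6)]

step 1: expand (4,4) (f=6, h=2) → closed; open now [(3,4) g=5 f=8, (3,5) g=4 f=8, (3,6) g=3 f=8, (5,4) g=5 f=8, (5,5) g=2 f=6, (6,5) g=1 f=6]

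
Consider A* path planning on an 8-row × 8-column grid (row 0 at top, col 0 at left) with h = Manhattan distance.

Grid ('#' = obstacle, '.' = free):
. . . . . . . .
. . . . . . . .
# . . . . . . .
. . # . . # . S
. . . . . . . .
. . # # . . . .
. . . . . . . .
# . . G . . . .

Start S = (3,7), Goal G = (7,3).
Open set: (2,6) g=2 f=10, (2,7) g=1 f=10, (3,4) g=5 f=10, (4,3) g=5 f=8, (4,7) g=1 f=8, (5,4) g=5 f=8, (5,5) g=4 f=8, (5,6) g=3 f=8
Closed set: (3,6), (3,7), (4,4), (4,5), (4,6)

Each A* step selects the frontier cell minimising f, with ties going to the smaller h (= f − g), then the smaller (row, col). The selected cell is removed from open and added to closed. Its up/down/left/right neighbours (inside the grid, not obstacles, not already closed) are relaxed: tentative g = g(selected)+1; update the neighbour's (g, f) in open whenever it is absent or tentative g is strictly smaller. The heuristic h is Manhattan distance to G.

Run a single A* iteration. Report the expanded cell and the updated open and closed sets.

step 1: expand (4,3) (f=8, h=3) → closed; open now [(2,6) g=2 f=10, (2,7) g=1 f=10, (3,3) g=6 f=10, (3,4) g=5 f=10, (4,2) g=6 f=10, (4,7) g=1 f=8, (5,4) g=5 f=8, (5,5) g=4 f=8, (5,6) g=3 f=8]

expanded=(4,3); open=[(2,6) g=2 f=10, (2,7) g=1 f=10, (3,3) g=6 f=10, (3,4) g=5 f=10, (4,2) g=6 f=10, (4,7) g=1 f=8, (5,4) g=5 f=8, (5,5) g=4 f=8, (5,6) g=3 f=8]; closed=[(3,6), (3,7), (4,3), (4,4), (4,5), (4,6)]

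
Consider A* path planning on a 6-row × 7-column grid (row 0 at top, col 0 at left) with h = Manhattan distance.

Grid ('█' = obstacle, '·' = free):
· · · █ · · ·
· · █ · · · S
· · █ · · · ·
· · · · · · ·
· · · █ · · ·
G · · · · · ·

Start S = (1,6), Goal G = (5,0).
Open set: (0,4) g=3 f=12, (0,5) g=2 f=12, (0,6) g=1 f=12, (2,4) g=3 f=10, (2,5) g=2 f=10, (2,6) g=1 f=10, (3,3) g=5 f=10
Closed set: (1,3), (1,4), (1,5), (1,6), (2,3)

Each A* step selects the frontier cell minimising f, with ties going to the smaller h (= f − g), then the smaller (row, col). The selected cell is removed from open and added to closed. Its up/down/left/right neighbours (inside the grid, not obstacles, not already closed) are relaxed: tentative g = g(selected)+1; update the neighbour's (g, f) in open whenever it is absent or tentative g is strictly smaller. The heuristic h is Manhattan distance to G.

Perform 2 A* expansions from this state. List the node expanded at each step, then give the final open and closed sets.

step 1: expand (3,3) (f=10, h=5) → closed; open now [(0,4) g=3 f=12, (0,5) g=2 f=12, (0,6) g=1 f=12, (2,4) g=3 f=10, (2,5) g=2 f=10, (2,6) g=1 f=10, (3,2) g=6 f=10, (3,4) g=6 f=12]
step 2: expand (3,2) (f=10, h=4) → closed; open now [(0,4) g=3 f=12, (0,5) g=2 f=12, (0,6) g=1 f=12, (2,4) g=3 f=10, (2,5) g=2 f=10, (2,6) g=1 f=10, (3,1) g=7 f=10, (3,4) g=6 f=12, (4,2) g=7 f=10]

order=[(3,3) → (3,2)]; open=[(0,4) g=3 f=12, (0,5) g=2 f=12, (0,6) g=1 f=12, (2,4) g=3 f=10, (2,5) g=2 f=10, (2,6) g=1 f=10, (3,1) g=7 f=10, (3,4) g=6 f=12, (4,2) g=7 f=10]; closed=[(1,3), (1,4), (1,5), (1,6), (2,3), (3,2), (3,3)]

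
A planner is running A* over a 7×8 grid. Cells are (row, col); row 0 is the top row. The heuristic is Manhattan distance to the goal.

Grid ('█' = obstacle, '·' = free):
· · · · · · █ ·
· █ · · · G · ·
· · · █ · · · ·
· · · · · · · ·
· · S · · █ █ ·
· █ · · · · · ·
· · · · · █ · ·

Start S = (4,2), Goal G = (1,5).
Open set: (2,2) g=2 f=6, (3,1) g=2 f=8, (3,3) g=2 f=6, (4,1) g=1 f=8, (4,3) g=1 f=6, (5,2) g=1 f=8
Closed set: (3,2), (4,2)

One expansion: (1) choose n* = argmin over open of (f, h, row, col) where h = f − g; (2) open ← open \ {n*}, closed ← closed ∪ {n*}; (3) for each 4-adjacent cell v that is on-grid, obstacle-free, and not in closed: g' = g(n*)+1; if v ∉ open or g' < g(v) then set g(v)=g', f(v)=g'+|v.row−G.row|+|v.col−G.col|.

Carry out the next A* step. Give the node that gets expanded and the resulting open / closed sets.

step 1: expand (2,2) (f=6, h=4) → closed; open now [(1,2) g=3 f=6, (2,1) g=3 f=8, (3,1) g=2 f=8, (3,3) g=2 f=6, (4,1) g=1 f=8, (4,3) g=1 f=6, (5,2) g=1 f=8]

expanded=(2,2); open=[(1,2) g=3 f=6, (2,1) g=3 f=8, (3,1) g=2 f=8, (3,3) g=2 f=6, (4,1) g=1 f=8, (4,3) g=1 f=6, (5,2) g=1 f=8]; closed=[(2,2), (3,2), (4,2)]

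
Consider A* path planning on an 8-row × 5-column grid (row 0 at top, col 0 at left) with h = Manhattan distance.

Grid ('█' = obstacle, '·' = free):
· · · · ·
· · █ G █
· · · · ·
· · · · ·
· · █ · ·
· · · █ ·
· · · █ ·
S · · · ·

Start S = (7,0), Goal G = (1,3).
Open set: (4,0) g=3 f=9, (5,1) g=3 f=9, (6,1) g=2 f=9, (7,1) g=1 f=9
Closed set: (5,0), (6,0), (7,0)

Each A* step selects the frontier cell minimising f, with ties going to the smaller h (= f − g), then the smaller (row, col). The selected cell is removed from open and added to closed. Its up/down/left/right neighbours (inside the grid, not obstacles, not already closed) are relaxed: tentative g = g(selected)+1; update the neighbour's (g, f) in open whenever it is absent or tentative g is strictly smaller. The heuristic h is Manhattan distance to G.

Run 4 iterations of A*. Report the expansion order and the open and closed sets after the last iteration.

step 1: expand (4,0) (f=9, h=6) → closed; open now [(3,0) g=4 f=9, (4,1) g=4 f=9, (5,1) g=3 f=9, (6,1) g=2 f=9, (7,1) g=1 f=9]
step 2: expand (3,0) (f=9, h=5) → closed; open now [(2,0) g=5 f=9, (3,1) g=5 f=9, (4,1) g=4 f=9, (5,1) g=3 f=9, (6,1) g=2 f=9, (7,1) g=1 f=9]
step 3: expand (2,0) (f=9, h=4) → closed; open now [(1,0) g=6 f=9, (2,1) g=6 f=9, (3,1) g=5 f=9, (4,1) g=4 f=9, (5,1) g=3 f=9, (6,1) g=2 f=9, (7,1) g=1 f=9]
step 4: expand (1,0) (f=9, h=3) → closed; open now [(0,0) g=7 f=11, (1,1) g=7 f=9, (2,1) g=6 f=9, (3,1) g=5 f=9, (4,1) g=4 f=9, (5,1) g=3 f=9, (6,1) g=2 f=9, (7,1) g=1 f=9]

order=[(4,0) → (3,0) → (2,0) → (1,0)]; open=[(0,0) g=7 f=11, (1,1) g=7 f=9, (2,1) g=6 f=9, (3,1) g=5 f=9, (4,1) g=4 f=9, (5,1) g=3 f=9, (6,1) g=2 f=9, (7,1) g=1 f=9]; closed=[(1,0), (2,0), (3,0), (4,0), (5,0), (6,0), (7,0)]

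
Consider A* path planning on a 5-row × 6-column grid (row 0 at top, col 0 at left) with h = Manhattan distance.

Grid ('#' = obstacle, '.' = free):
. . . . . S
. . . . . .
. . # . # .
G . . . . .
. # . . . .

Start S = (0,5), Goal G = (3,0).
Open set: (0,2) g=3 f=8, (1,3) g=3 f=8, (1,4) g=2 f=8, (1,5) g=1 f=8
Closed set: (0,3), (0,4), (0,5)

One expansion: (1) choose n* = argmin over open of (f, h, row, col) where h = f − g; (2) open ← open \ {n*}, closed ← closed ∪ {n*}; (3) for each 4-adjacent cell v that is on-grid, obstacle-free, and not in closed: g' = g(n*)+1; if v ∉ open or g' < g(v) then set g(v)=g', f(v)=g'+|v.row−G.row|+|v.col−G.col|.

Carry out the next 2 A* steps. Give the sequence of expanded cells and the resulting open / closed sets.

order=[(0,2) → (0,1)]; open=[(0,0) g=5 f=8, (1,1) g=5 f=8, (1,2) g=4 f=8, (1,3) g=3 f=8, (1,4) g=2 f=8, (1,5) g=1 f=8]; closed=[(0,1), (0,2), (0,3), (0,4), (0,5)]

step 1: expand (0,2) (f=8, h=5) → closed; open now [(0,1) g=4 f=8, (1,2) g=4 f=8, (1,3) g=3 f=8, (1,4) g=2 f=8, (1,5) g=1 f=8]
step 2: expand (0,1) (f=8, h=4) → closed; open now [(0,0) g=5 f=8, (1,1) g=5 f=8, (1,2) g=4 f=8, (1,3) g=3 f=8, (1,4) g=2 f=8, (1,5) g=1 f=8]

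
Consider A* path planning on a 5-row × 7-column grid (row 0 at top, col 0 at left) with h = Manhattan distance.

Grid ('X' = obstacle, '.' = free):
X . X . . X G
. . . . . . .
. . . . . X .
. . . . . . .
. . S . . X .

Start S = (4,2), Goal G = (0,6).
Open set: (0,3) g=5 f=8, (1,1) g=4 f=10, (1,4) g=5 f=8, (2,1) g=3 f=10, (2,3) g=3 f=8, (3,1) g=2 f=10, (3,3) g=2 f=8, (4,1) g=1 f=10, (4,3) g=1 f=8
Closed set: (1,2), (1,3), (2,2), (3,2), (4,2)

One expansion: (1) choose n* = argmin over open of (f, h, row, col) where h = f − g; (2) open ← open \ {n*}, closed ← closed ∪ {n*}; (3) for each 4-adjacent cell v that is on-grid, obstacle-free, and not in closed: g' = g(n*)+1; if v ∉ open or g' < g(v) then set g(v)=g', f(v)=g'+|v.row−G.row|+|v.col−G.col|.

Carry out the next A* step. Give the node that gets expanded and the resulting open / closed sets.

step 1: expand (0,3) (f=8, h=3) → closed; open now [(0,4) g=6 f=8, (1,1) g=4 f=10, (1,4) g=5 f=8, (2,1) g=3 f=10, (2,3) g=3 f=8, (3,1) g=2 f=10, (3,3) g=2 f=8, (4,1) g=1 f=10, (4,3) g=1 f=8]

expanded=(0,3); open=[(0,4) g=6 f=8, (1,1) g=4 f=10, (1,4) g=5 f=8, (2,1) g=3 f=10, (2,3) g=3 f=8, (3,1) g=2 f=10, (3,3) g=2 f=8, (4,1) g=1 f=10, (4,3) g=1 f=8]; closed=[(0,3), (1,2), (1,3), (2,2), (3,2), (4,2)]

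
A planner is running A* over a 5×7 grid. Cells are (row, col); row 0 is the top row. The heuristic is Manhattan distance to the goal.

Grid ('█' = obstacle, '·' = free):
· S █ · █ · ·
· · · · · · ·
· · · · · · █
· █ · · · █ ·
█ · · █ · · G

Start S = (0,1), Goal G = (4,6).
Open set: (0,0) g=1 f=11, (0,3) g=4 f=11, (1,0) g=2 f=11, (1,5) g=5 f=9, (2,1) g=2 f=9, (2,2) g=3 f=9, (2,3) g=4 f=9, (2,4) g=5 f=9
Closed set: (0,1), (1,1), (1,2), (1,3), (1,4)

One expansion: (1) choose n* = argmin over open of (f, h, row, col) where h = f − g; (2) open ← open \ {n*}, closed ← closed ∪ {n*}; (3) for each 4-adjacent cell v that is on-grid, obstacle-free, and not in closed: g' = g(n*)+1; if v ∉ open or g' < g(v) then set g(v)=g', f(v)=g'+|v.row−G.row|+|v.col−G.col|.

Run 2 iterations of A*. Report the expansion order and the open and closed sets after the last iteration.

step 1: expand (1,5) (f=9, h=4) → closed; open now [(0,0) g=1 f=11, (0,3) g=4 f=11, (0,5) g=6 f=11, (1,0) g=2 f=11, (1,6) g=6 f=9, (2,1) g=2 f=9, (2,2) g=3 f=9, (2,3) g=4 f=9, (2,4) g=5 f=9, (2,5) g=6 f=9]
step 2: expand (1,6) (f=9, h=3) → closed; open now [(0,0) g=1 f=11, (0,3) g=4 f=11, (0,5) g=6 f=11, (0,6) g=7 f=11, (1,0) g=2 f=11, (2,1) g=2 f=9, (2,2) g=3 f=9, (2,3) g=4 f=9, (2,4) g=5 f=9, (2,5) g=6 f=9]

order=[(1,5) → (1,6)]; open=[(0,0) g=1 f=11, (0,3) g=4 f=11, (0,5) g=6 f=11, (0,6) g=7 f=11, (1,0) g=2 f=11, (2,1) g=2 f=9, (2,2) g=3 f=9, (2,3) g=4 f=9, (2,4) g=5 f=9, (2,5) g=6 f=9]; closed=[(0,1), (1,1), (1,2), (1,3), (1,4), (1,5), (1,6)]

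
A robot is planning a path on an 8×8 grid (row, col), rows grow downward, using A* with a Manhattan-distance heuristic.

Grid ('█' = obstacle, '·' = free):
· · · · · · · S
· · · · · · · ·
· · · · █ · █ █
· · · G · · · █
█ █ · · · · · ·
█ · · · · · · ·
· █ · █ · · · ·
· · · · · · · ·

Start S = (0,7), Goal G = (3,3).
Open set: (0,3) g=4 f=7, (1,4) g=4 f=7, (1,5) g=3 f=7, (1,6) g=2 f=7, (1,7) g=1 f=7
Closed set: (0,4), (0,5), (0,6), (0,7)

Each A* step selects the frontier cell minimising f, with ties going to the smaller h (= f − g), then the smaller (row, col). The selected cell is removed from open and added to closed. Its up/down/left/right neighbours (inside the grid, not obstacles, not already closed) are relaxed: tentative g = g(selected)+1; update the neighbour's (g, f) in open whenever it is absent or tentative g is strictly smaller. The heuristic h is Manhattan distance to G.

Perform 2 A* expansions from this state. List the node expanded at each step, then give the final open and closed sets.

step 1: expand (0,3) (f=7, h=3) → closed; open now [(0,2) g=5 f=9, (1,3) g=5 f=7, (1,4) g=4 f=7, (1,5) g=3 f=7, (1,6) g=2 f=7, (1,7) g=1 f=7]
step 2: expand (1,3) (f=7, h=2) → closed; open now [(0,2) g=5 f=9, (1,2) g=6 f=9, (1,4) g=4 f=7, (1,5) g=3 f=7, (1,6) g=2 f=7, (1,7) g=1 f=7, (2,3) g=6 f=7]

order=[(0,3) → (1,3)]; open=[(0,2) g=5 f=9, (1,2) g=6 f=9, (1,4) g=4 f=7, (1,5) g=3 f=7, (1,6) g=2 f=7, (1,7) g=1 f=7, (2,3) g=6 f=7]; closed=[(0,3), (0,4), (0,5), (0,6), (0,7), (1,3)]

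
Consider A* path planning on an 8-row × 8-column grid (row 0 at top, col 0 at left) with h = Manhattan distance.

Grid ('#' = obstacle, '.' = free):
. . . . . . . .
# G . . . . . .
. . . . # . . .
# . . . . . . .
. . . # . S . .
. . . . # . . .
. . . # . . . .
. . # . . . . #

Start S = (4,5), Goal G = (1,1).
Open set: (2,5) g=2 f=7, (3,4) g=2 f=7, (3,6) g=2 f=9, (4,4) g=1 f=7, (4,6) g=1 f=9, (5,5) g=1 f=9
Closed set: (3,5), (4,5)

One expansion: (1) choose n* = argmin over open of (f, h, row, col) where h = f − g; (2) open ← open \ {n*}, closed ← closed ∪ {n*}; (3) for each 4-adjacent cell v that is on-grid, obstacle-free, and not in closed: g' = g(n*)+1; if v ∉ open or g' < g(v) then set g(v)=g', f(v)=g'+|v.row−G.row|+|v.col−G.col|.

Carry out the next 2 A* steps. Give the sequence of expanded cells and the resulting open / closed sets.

step 1: expand (2,5) (f=7, h=5) → closed; open now [(1,5) g=3 f=7, (2,6) g=3 f=9, (3,4) g=2 f=7, (3,6) g=2 f=9, (4,4) g=1 f=7, (4,6) g=1 f=9, (5,5) g=1 f=9]
step 2: expand (1,5) (f=7, h=4) → closed; open now [(0,5) g=4 f=9, (1,4) g=4 f=7, (1,6) g=4 f=9, (2,6) g=3 f=9, (3,4) g=2 f=7, (3,6) g=2 f=9, (4,4) g=1 f=7, (4,6) g=1 f=9, (5,5) g=1 f=9]

order=[(2,5) → (1,5)]; open=[(0,5) g=4 f=9, (1,4) g=4 f=7, (1,6) g=4 f=9, (2,6) g=3 f=9, (3,4) g=2 f=7, (3,6) g=2 f=9, (4,4) g=1 f=7, (4,6) g=1 f=9, (5,5) g=1 f=9]; closed=[(1,5), (2,5), (3,5), (4,5)]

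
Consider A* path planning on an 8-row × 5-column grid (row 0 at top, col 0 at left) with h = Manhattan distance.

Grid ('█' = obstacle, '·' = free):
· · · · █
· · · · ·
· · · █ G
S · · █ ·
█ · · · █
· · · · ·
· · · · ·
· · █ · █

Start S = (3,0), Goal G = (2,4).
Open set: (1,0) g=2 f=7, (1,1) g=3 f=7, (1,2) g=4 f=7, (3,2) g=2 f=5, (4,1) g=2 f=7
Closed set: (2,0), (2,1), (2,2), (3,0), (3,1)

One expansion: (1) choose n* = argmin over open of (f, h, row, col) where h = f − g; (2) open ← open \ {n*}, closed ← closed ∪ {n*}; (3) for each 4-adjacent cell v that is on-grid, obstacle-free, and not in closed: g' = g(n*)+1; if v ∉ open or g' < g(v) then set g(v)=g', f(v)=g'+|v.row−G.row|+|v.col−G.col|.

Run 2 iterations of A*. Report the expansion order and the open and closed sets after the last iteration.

step 1: expand (3,2) (f=5, h=3) → closed; open now [(1,0) g=2 f=7, (1,1) g=3 f=7, (1,2) g=4 f=7, (4,1) g=2 f=7, (4,2) g=3 f=7]
step 2: expand (1,2) (f=7, h=3) → closed; open now [(0,2) g=5 f=9, (1,0) g=2 f=7, (1,1) g=3 f=7, (1,3) g=5 f=7, (4,1) g=2 f=7, (4,2) g=3 f=7]

order=[(3,2) → (1,2)]; open=[(0,2) g=5 f=9, (1,0) g=2 f=7, (1,1) g=3 f=7, (1,3) g=5 f=7, (4,1) g=2 f=7, (4,2) g=3 f=7]; closed=[(1,2), (2,0), (2,1), (2,2), (3,0), (3,1), (3,2)]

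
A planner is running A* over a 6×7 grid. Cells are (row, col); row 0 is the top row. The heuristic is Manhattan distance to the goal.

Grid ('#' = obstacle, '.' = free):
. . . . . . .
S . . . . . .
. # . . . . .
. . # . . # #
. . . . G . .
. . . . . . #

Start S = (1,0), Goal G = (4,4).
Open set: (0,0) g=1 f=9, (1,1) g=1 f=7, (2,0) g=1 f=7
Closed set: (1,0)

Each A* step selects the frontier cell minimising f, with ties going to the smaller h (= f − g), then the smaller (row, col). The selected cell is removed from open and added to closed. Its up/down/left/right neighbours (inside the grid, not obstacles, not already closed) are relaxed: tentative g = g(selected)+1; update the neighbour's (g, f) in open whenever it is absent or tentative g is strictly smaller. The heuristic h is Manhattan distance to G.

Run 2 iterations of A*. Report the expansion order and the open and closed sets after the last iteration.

step 1: expand (1,1) (f=7, h=6) → closed; open now [(0,0) g=1 f=9, (0,1) g=2 f=9, (1,2) g=2 f=7, (2,0) g=1 f=7]
step 2: expand (1,2) (f=7, h=5) → closed; open now [(0,0) g=1 f=9, (0,1) g=2 f=9, (0,2) g=3 f=9, (1,3) g=3 f=7, (2,0) g=1 f=7, (2,2) g=3 f=7]

order=[(1,1) → (1,2)]; open=[(0,0) g=1 f=9, (0,1) g=2 f=9, (0,2) g=3 f=9, (1,3) g=3 f=7, (2,0) g=1 f=7, (2,2) g=3 f=7]; closed=[(1,0), (1,1), (1,2)]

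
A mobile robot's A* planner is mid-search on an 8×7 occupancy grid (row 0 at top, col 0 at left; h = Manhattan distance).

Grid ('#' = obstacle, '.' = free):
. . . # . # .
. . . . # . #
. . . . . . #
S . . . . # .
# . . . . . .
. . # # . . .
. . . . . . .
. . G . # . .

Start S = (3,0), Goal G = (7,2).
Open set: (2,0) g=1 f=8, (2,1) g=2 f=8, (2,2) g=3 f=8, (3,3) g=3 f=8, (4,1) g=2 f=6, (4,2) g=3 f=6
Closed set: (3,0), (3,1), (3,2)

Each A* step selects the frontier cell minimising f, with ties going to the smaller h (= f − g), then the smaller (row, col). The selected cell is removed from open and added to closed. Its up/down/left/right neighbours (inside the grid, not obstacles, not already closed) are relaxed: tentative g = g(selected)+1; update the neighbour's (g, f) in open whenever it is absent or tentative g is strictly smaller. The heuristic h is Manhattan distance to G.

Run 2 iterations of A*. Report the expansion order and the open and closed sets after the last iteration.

step 1: expand (4,2) (f=6, h=3) → closed; open now [(2,0) g=1 f=8, (2,1) g=2 f=8, (2,2) g=3 f=8, (3,3) g=3 f=8, (4,1) g=2 f=6, (4,3) g=4 f=8]
step 2: expand (4,1) (f=6, h=4) → closed; open now [(2,0) g=1 f=8, (2,1) g=2 f=8, (2,2) g=3 f=8, (3,3) g=3 f=8, (4,3) g=4 f=8, (5,1) g=3 f=6]

order=[(4,2) → (4,1)]; open=[(2,0) g=1 f=8, (2,1) g=2 f=8, (2,2) g=3 f=8, (3,3) g=3 f=8, (4,3) g=4 f=8, (5,1) g=3 f=6]; closed=[(3,0), (3,1), (3,2), (4,1), (4,2)]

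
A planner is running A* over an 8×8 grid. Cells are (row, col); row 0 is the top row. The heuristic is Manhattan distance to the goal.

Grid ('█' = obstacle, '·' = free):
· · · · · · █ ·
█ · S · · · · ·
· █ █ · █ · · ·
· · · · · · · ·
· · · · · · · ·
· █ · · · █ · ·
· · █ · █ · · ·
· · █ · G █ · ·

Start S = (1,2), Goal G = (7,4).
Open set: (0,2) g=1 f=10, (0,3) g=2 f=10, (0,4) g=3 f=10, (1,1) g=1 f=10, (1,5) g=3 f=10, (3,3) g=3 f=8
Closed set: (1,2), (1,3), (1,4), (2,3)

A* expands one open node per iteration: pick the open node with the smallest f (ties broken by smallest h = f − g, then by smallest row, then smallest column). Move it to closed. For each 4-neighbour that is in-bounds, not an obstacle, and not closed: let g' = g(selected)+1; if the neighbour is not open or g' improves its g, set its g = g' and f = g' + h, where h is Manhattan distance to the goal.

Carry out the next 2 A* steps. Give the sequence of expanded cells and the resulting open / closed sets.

order=[(3,3) → (3,4)]; open=[(0,2) g=1 f=10, (0,3) g=2 f=10, (0,4) g=3 f=10, (1,1) g=1 f=10, (1,5) g=3 f=10, (3,2) g=4 f=10, (3,5) g=5 f=10, (4,3) g=4 f=8, (4,4) g=5 f=8]; closed=[(1,2), (1,3), (1,4), (2,3), (3,3), (3,4)]

step 1: expand (3,3) (f=8, h=5) → closed; open now [(0,2) g=1 f=10, (0,3) g=2 f=10, (0,4) g=3 f=10, (1,1) g=1 f=10, (1,5) g=3 f=10, (3,2) g=4 f=10, (3,4) g=4 f=8, (4,3) g=4 f=8]
step 2: expand (3,4) (f=8, h=4) → closed; open now [(0,2) g=1 f=10, (0,3) g=2 f=10, (0,4) g=3 f=10, (1,1) g=1 f=10, (1,5) g=3 f=10, (3,2) g=4 f=10, (3,5) g=5 f=10, (4,3) g=4 f=8, (4,4) g=5 f=8]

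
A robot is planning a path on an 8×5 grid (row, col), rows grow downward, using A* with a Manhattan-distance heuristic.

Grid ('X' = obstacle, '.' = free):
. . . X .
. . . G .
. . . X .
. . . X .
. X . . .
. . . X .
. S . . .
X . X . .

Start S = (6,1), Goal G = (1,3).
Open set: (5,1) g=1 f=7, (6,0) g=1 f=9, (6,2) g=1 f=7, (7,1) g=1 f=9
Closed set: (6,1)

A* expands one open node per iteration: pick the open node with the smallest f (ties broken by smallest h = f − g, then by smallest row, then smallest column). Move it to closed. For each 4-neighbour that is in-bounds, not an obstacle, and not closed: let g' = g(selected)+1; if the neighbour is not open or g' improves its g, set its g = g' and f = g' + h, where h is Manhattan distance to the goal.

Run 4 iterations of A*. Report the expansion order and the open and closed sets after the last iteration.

step 1: expand (5,1) (f=7, h=6) → closed; open now [(5,0) g=2 f=9, (5,2) g=2 f=7, (6,0) g=1 f=9, (6,2) g=1 f=7, (7,1) g=1 f=9]
step 2: expand (5,2) (f=7, h=5) → closed; open now [(4,2) g=3 f=7, (5,0) g=2 f=9, (6,0) g=1 f=9, (6,2) g=1 f=7, (7,1) g=1 f=9]
step 3: expand (4,2) (f=7, h=4) → closed; open now [(3,2) g=4 f=7, (4,3) g=4 f=7, (5,0) g=2 f=9, (6,0) g=1 f=9, (6,2) g=1 f=7, (7,1) g=1 f=9]
step 4: expand (3,2) (f=7, h=3) → closed; open now [(2,2) g=5 f=7, (3,1) g=5 f=9, (4,3) g=4 f=7, (5,0) g=2 f=9, (6,0) g=1 f=9, (6,2) g=1 f=7, (7,1) g=1 f=9]

order=[(5,1) → (5,2) → (4,2) → (3,2)]; open=[(2,2) g=5 f=7, (3,1) g=5 f=9, (4,3) g=4 f=7, (5,0) g=2 f=9, (6,0) g=1 f=9, (6,2) g=1 f=7, (7,1) g=1 f=9]; closed=[(3,2), (4,2), (5,1), (5,2), (6,1)]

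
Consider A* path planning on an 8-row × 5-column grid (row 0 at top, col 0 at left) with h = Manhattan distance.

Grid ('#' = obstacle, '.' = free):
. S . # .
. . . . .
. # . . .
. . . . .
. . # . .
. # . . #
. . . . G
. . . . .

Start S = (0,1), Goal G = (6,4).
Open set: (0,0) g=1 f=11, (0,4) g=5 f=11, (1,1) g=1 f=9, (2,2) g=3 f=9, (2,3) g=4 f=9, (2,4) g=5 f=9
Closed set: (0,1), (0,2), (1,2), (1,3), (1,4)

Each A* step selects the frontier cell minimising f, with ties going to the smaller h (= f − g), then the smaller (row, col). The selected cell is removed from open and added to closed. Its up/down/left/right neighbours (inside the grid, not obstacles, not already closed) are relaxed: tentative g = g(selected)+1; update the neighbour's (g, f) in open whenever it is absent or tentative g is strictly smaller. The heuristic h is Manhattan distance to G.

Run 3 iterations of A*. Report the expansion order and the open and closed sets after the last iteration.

step 1: expand (2,4) (f=9, h=4) → closed; open now [(0,0) g=1 f=11, (0,4) g=5 f=11, (1,1) g=1 f=9, (2,2) g=3 f=9, (2,3) g=4 f=9, (3,4) g=6 f=9]
step 2: expand (3,4) (f=9, h=3) → closed; open now [(0,0) g=1 f=11, (0,4) g=5 f=11, (1,1) g=1 f=9, (2,2) g=3 f=9, (2,3) g=4 f=9, (3,3) g=7 f=11, (4,4) g=7 f=9]
step 3: expand (4,4) (f=9, h=2) → closed; open now [(0,0) g=1 f=11, (0,4) g=5 f=11, (1,1) g=1 f=9, (2,2) g=3 f=9, (2,3) g=4 f=9, (3,3) g=7 f=11, (4,3) g=8 f=11]

order=[(2,4) → (3,4) → (4,4)]; open=[(0,0) g=1 f=11, (0,4) g=5 f=11, (1,1) g=1 f=9, (2,2) g=3 f=9, (2,3) g=4 f=9, (3,3) g=7 f=11, (4,3) g=8 f=11]; closed=[(0,1), (0,2), (1,2), (1,3), (1,4), (2,4), (3,4), (4,4)]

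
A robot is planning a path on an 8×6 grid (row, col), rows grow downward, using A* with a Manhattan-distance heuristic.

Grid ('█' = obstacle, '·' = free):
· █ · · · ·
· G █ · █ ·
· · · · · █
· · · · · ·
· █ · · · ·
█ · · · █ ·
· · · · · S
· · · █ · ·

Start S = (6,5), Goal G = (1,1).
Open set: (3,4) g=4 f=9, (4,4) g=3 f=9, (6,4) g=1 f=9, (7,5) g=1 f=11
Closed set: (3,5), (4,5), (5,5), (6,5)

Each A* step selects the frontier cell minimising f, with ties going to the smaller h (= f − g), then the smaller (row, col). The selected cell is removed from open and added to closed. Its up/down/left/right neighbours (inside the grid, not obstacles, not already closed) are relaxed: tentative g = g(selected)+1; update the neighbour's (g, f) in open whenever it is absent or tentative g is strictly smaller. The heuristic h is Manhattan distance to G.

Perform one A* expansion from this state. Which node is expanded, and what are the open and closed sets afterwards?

expanded=(3,4); open=[(2,4) g=5 f=9, (3,3) g=5 f=9, (4,4) g=3 f=9, (6,4) g=1 f=9, (7,5) g=1 f=11]; closed=[(3,4), (3,5), (4,5), (5,5), (6,5)]

step 1: expand (3,4) (f=9, h=5) → closed; open now [(2,4) g=5 f=9, (3,3) g=5 f=9, (4,4) g=3 f=9, (6,4) g=1 f=9, (7,5) g=1 f=11]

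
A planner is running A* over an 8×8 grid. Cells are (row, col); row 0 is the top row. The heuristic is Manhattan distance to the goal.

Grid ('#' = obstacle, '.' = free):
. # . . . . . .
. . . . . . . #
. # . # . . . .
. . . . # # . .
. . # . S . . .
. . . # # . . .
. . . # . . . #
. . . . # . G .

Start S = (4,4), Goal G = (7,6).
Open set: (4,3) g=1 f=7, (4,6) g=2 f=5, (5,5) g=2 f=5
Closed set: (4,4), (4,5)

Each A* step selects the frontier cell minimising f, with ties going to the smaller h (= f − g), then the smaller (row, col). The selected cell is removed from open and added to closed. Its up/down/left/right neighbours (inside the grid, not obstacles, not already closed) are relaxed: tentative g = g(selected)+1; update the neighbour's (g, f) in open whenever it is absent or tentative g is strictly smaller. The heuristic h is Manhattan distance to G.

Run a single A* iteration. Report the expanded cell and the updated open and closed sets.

expanded=(4,6); open=[(3,6) g=3 f=7, (4,3) g=1 f=7, (4,7) g=3 f=7, (5,5) g=2 f=5, (5,6) g=3 f=5]; closed=[(4,4), (4,5), (4,6)]

step 1: expand (4,6) (f=5, h=3) → closed; open now [(3,6) g=3 f=7, (4,3) g=1 f=7, (4,7) g=3 f=7, (5,5) g=2 f=5, (5,6) g=3 f=5]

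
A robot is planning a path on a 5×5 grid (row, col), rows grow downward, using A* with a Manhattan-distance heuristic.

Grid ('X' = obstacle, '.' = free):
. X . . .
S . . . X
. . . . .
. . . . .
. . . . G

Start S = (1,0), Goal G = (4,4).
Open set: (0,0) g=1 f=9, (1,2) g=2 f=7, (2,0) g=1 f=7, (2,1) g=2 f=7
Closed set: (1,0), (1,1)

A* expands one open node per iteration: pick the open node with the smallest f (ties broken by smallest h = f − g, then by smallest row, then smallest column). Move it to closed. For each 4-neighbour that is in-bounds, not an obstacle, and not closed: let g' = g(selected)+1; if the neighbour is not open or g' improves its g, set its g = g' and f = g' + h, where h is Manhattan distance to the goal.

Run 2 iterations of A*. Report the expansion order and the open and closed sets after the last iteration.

order=[(1,2) → (1,3)]; open=[(0,0) g=1 f=9, (0,2) g=3 f=9, (0,3) g=4 f=9, (2,0) g=1 f=7, (2,1) g=2 f=7, (2,2) g=3 f=7, (2,3) g=4 f=7]; closed=[(1,0), (1,1), (1,2), (1,3)]

step 1: expand (1,2) (f=7, h=5) → closed; open now [(0,0) g=1 f=9, (0,2) g=3 f=9, (1,3) g=3 f=7, (2,0) g=1 f=7, (2,1) g=2 f=7, (2,2) g=3 f=7]
step 2: expand (1,3) (f=7, h=4) → closed; open now [(0,0) g=1 f=9, (0,2) g=3 f=9, (0,3) g=4 f=9, (2,0) g=1 f=7, (2,1) g=2 f=7, (2,2) g=3 f=7, (2,3) g=4 f=7]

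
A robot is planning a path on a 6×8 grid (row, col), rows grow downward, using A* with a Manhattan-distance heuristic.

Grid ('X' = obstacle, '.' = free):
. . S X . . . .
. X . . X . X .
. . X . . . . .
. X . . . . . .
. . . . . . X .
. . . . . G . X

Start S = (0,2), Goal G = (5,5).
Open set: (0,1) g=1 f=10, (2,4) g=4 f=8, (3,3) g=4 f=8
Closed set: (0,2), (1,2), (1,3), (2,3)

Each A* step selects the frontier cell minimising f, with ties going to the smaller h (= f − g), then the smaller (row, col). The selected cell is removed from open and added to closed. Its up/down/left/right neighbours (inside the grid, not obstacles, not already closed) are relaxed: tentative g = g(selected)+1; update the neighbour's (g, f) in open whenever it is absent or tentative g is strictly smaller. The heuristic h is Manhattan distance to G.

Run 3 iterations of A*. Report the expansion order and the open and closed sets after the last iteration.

order=[(2,4) → (2,5) → (3,5)]; open=[(0,1) g=1 f=10, (1,5) g=6 f=10, (2,6) g=6 f=10, (3,3) g=4 f=8, (3,4) g=5 f=8, (3,6) g=7 f=10, (4,5) g=7 f=8]; closed=[(0,2), (1,2), (1,3), (2,3), (2,4), (2,5), (3,5)]

step 1: expand (2,4) (f=8, h=4) → closed; open now [(0,1) g=1 f=10, (2,5) g=5 f=8, (3,3) g=4 f=8, (3,4) g=5 f=8]
step 2: expand (2,5) (f=8, h=3) → closed; open now [(0,1) g=1 f=10, (1,5) g=6 f=10, (2,6) g=6 f=10, (3,3) g=4 f=8, (3,4) g=5 f=8, (3,5) g=6 f=8]
step 3: expand (3,5) (f=8, h=2) → closed; open now [(0,1) g=1 f=10, (1,5) g=6 f=10, (2,6) g=6 f=10, (3,3) g=4 f=8, (3,4) g=5 f=8, (3,6) g=7 f=10, (4,5) g=7 f=8]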